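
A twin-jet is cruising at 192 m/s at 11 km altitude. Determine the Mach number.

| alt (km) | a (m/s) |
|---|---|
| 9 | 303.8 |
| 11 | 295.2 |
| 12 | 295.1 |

M = 0.65

At 11 km, from the table: a = 295.2 m/s.
M = v/a = 192 / 295.2 = 0.65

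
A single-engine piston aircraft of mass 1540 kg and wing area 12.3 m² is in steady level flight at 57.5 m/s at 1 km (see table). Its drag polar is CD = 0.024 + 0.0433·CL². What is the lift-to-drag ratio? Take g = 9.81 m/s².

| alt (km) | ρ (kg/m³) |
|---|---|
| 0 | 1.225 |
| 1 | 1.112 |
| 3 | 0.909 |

L/D = 15.4

At 1 km, from the table: ρ = 1.112 kg/m³.
In steady level flight, lift balances weight: W = mg = 1540 × 9.81 = 15107 N.
q = ½ρv² = ½ × 1.112 × 57.5² = 1838 Pa.
CL = W/(q·S) = 15107 / (1838 × 12.3) = 0.6682.
CD = 0.024 + 0.0433 × 0.6682² = 0.04333.
L/D = CL/CD = 0.6682 / 0.04333 = 15.4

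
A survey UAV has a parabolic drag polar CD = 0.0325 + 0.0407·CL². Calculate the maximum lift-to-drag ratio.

(L/D)max = 13.7

For CD = CD0 + K·CL², (L/D)max occurs at CL* = √(CD0/K) and equals 1/(2√(K·CD0)).
(L/D)max = 1/(2√(0.0407 × 0.0325)) = 1/(2 × 0.03637) = 13.7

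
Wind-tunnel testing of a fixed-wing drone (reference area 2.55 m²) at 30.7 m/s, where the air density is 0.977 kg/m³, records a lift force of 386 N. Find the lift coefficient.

CL = 0.329

From L = ½ρv²S·CL, rearranging gives CL = 2L/(ρv²S).
CL = 2 × 386 / (0.977 × 30.7² × 2.55) = 0.329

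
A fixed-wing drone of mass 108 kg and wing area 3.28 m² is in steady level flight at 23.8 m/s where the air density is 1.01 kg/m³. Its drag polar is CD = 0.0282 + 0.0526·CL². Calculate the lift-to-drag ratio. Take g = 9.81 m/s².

Level flight ⇒ L = W = m·g = 108 × 9.81 = 1059.5 N.
q = ½ρv² = ½ × 1.01 × 23.8² = 286.1 Pa.
Required CL = L/(qS) = 1059.5/(286.1·3.28) = 1.129.
CD = 0.0282 + 0.0526 × 1.129² = 0.09527.
L/D = CL/CD = 1.129 / 0.09527 = 11.9

L/D = 11.9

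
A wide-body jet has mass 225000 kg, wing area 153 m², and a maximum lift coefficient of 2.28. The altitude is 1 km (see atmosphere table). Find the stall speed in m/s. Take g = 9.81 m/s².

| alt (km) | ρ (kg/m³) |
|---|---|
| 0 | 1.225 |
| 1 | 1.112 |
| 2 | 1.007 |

V_stall = 107 m/s

At 1 km, from the table: ρ = 1.112 kg/m³.
At stall, lift equals weight: L = W = m·g = 225000 × 9.81 = 2.207×10^6 N.
V_stall = √(2W/(ρ·S·CL,max)) = √(2 × 2.207×10^6 / (1.112 × 153 × 2.28))
V_stall = √11380 = 107 m/s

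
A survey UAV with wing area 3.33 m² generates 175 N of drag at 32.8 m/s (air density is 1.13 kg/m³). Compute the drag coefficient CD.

CD = 0.0865

From D = ½ρv²S·CD, rearranging gives CD = 2D/(ρv²S).
CD = 2 × 175 / (1.13 × 32.8² × 3.33) = 0.0865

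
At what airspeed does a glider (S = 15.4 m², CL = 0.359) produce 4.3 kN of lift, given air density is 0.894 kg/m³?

v = 41.7 m/s

L = ½ρv²S·CL ⇒ v = √(2L/(ρ·S·CL))
v = √(2 × 4300 / (0.894 × 15.4 × 0.359)) = √1740 = 41.7 m/s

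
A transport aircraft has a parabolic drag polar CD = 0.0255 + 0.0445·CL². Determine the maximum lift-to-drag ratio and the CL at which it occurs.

(L/D)max = 14.8, at CL = 0.757

For CD = CD0 + K·CL², (L/D)max occurs at CL* = √(CD0/K) and equals 1/(2√(K·CD0)).
(L/D)max = 1/(2√(0.0445 × 0.0255)) = 1/(2 × 0.03369) = 14.8
CL* = √(0.0255/0.0445) = 0.757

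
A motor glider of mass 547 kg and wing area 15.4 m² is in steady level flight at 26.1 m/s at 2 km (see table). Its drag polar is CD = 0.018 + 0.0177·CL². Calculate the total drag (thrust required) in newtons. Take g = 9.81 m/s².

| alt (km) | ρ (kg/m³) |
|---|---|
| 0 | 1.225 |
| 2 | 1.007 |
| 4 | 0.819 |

At 2 km, from the table: ρ = 1.007 kg/m³.
Level flight ⇒ L = W = m·g = 547 × 9.81 = 5366.1 N.
Dynamic pressure q = 0.5 × 1.007 × 26.1² = 343 Pa.
Required CL = L/(qS) = 5366.1/(343·15.4) = 1.016.
CD = 0.018 + 0.0177 × 1.016² = 0.03627.
D = q·S·CD = 343 × 15.4 × 0.03627 = 191.6 N

D = 192 N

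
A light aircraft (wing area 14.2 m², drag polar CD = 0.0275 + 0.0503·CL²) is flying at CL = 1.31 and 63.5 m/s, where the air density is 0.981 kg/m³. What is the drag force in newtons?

D = 3200 N

CD = 0.0275 + 0.0503 × 1.31² = 0.1138
D = ½ρv²S·CD = ½ × 0.981 × 63.5² × 14.2 × 0.1138 = 3200 N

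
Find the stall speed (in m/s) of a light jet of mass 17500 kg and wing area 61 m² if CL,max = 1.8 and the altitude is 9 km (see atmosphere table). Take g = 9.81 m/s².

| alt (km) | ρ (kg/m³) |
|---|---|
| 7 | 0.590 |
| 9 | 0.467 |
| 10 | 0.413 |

At 9 km, from the table: ρ = 0.467 kg/m³.
Weight W = mg = 17500 × 9.81 = 1.717×10^5 N.
V_stall = √(2W/(ρ·S·CL,max)) = √(2 × 1.717×10^5 / (0.467 × 61 × 1.8))
V_stall = √6696 = 81.8 m/s

V_stall = 81.8 m/s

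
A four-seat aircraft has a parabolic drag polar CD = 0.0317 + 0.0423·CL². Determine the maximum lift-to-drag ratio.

For CD = CD0 + K·CL², (L/D)max occurs at CL* = √(CD0/K) and equals 1/(2√(K·CD0)).
(L/D)max = 1/(2√(0.0423 × 0.0317)) = 1/(2 × 0.03662) = 13.7

(L/D)max = 13.7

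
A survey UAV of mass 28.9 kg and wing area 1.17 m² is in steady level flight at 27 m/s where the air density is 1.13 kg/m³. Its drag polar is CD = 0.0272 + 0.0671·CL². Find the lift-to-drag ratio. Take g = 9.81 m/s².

In steady level flight, lift balances weight: W = mg = 28.9 × 9.81 = 283.51 N.
q = ½ρv² = ½ × 1.13 × 27² = 411.9 Pa.
CL = W/(q·S) = 283.51 / (411.9 × 1.17) = 0.5883.
CD = 0.0272 + 0.0671 × 0.5883² = 0.05042.
L/D = CL/CD = 0.5883 / 0.05042 = 11.7

L/D = 11.7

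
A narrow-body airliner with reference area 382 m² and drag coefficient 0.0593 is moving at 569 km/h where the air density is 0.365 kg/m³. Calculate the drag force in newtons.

D = 1.03×10^5 N

Convert speed: v = 569 km/h ÷ 3.6 = 158.1 m/s.
D = ½ρv²S·CD = ½ × 0.365 × 158.1² × 382 × 0.0593 = 1.03×10^5 N ≈ 103 kN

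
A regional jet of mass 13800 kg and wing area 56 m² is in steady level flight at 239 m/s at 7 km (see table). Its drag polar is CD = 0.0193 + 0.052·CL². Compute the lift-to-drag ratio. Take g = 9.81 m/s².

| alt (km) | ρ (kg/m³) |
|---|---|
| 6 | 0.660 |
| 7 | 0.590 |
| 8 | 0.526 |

At 7 km, from the table: ρ = 0.590 kg/m³.
In steady level flight, lift balances weight: W = mg = 13800 × 9.81 = 1.3538×10^5 N.
q = ½ρv² = ½ × 0.59 × 239² = 16850 Pa.
CL = 2W/(ρv²S) = 2×1.3538×10^5/(0.59×239²×56) = 0.1435.
CD = 0.0193 + 0.052 × 0.1435² = 0.02037.
L/D = CL/CD = 0.1435 / 0.02037 = 7.04

L/D = 7.04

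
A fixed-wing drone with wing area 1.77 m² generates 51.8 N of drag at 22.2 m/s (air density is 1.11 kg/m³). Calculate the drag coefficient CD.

From D = ½ρv²S·CD, rearranging gives CD = 2D/(ρv²S).
CD = 2 × 51.8 / (1.11 × 22.2² × 1.77) = 0.107

CD = 0.107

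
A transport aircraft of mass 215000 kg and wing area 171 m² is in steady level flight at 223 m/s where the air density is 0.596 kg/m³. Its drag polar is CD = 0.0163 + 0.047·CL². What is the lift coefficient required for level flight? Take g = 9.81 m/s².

Weight W = mg = 215000 × 9.81 = 2.1092×10^6 N; in level flight L = W.
Dynamic pressure q = 0.5 × 0.596 × 223² = 14820 Pa.
CL = W/(q·S) = 2.1092×10^6 / (14820 × 171) = 0.8323.

CL = 0.832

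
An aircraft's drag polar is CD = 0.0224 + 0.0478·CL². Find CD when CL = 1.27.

CD = 0.0995

CD = 0.0224 + 0.0478 × 1.27² = 0.0224 + 0.0771 = 0.0995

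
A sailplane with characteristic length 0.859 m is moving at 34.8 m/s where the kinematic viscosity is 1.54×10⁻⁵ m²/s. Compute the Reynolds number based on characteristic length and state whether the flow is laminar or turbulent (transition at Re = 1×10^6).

Re = 1.94×10^6 (turbulent)

Re = v·c/ν = 34.8 × 0.859 / (1.54×10⁻⁵) = 1.94×10^6
Since 1.94×10^6 > 1×10^6, the flow is turbulent.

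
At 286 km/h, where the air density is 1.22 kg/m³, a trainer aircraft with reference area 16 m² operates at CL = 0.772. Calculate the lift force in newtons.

L = 47600 N

Convert speed: v = 286 km/h ÷ 3.6 = 79.44 m/s.
Dynamic pressure q = ½ρv² = ½ × 1.22 × 79.44² = 3850 Pa.
L = q·S·CL = 3850 × 16 × 0.772 = 47600 N ≈ 47.6 kN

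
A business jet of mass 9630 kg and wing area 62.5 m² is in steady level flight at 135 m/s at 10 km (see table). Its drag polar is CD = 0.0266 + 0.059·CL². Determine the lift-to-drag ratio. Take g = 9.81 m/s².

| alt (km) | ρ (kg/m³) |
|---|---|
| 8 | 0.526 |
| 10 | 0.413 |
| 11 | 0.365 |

At 10 km, from the table: ρ = 0.413 kg/m³.
Level flight ⇒ L = W = m·g = 9630 × 9.81 = 94470 N.
Dynamic pressure q = 0.5 × 0.413 × 135² = 3763 Pa.
Required CL = L/(qS) = 94470/(3763·62.5) = 0.4016.
CD = 0.0266 + 0.059 × 0.4016² = 0.03612.
L/D = CL/CD = 0.4016 / 0.03612 = 11.1

L/D = 11.1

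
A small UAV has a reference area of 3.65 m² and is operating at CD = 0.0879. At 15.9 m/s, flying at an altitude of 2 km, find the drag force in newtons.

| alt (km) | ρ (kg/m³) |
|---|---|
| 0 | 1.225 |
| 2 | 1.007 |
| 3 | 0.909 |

At 2 km, from the table: ρ = 1.007 kg/m³.
Dynamic pressure q = ½ρv² = ½ × 1.007 × 15.9² = 127.3 Pa.
D = q·S·CD = 127.3 × 3.65 × 0.0879 = 40.8 N

D = 40.8 N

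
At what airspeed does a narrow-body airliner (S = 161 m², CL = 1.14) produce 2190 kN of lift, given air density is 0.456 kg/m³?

v = 229 m/s

L = ½ρv²S·CL ⇒ v = √(2L/(ρ·S·CL))
v = √(2 × 2.19×10^6 / (0.456 × 161 × 1.14)) = √52330 = 229 m/s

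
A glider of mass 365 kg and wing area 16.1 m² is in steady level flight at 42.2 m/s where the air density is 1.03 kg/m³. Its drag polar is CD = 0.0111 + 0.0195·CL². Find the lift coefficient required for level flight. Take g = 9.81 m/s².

CL = 0.242

Weight W = mg = 365 × 9.81 = 3580.7 N; in level flight L = W.
Dynamic pressure q = 0.5 × 1.03 × 42.2² = 917.1 Pa.
Required CL = L/(qS) = 3580.7/(917.1·16.1) = 0.2425.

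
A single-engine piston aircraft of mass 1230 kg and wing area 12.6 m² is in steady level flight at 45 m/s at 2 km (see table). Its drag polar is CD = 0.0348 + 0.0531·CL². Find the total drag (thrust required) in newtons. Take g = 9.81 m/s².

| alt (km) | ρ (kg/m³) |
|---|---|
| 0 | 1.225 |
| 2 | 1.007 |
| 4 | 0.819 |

D = 1050 N

At 2 km, from the table: ρ = 1.007 kg/m³.
In steady level flight, lift balances weight: W = mg = 1230 × 9.81 = 12066 N.
q = ½ρv² = ½ × 1.007 × 45² = 1020 Pa.
Required CL = L/(qS) = 12066/(1020·12.6) = 0.9392.
CD = 0.0348 + 0.0531 × 0.9392² = 0.08164.
D = q·S·CD = 1020 × 12.6 × 0.08164 = 1049 N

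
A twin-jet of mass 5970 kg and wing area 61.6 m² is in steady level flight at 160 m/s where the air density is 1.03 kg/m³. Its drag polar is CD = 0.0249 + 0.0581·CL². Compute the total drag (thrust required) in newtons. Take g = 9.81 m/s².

D = 20500 N

Weight W = mg = 5970 × 9.81 = 58566 N; in level flight L = W.
Dynamic pressure q = 0.5 × 1.03 × 160² = 13180 Pa.
Required CL = L/(qS) = 58566/(13180·61.6) = 0.07211.
CD = 0.0249 + 0.0581 × 0.07211² = 0.0252.
D = q·S·CD = 13180 × 61.6 × 0.0252 = 20470 N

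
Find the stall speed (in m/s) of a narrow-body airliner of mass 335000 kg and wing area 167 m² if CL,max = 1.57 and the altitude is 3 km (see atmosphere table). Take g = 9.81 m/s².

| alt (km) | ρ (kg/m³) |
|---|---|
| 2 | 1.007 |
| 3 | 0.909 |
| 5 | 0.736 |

V_stall = 166 m/s

At 3 km, from the table: ρ = 0.909 kg/m³.
At stall, lift equals weight: L = W = m·g = 335000 × 9.81 = 3.286×10^6 N.
V_stall = √(2W/(ρ·S·CL,max)) = √(2 × 3.286×10^6 / (0.909 × 167 × 1.57))
V_stall = √27580 = 166 m/s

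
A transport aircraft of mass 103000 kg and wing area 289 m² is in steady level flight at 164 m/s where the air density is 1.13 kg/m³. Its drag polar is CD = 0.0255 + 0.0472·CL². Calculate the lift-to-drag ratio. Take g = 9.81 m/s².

In steady level flight, lift balances weight: W = mg = 103000 × 9.81 = 1.0104×10^6 N.
q = ½ρv² = ½ × 1.13 × 164² = 15200 Pa.
CL = W/(q·S) = 1.0104×10^6 / (15200 × 289) = 0.2301.
CD = 0.0255 + 0.0472 × 0.2301² = 0.028.
L/D = CL/CD = 0.2301 / 0.028 = 8.22

L/D = 8.22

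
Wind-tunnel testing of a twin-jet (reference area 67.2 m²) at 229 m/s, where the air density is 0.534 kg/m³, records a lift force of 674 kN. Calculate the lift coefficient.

CL = 0.716

From L = ½ρv²S·CL, rearranging gives CL = 2L/(ρv²S).
CL = 2 × 6.74×10^5 / (0.534 × 229² × 67.2) = 0.716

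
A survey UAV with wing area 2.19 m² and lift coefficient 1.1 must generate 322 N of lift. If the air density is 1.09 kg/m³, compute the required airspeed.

L = ½ρv²S·CL ⇒ v = √(2L/(ρ·S·CL))
v = √(2 × 322 / (1.09 × 2.19 × 1.1)) = √245.3 = 15.7 m/s

v = 15.7 m/s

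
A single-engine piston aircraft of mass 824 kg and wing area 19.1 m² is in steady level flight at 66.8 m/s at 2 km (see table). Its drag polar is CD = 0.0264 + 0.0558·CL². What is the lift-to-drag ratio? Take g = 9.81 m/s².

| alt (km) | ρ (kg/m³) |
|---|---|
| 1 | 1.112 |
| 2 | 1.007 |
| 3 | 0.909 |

At 2 km, from the table: ρ = 1.007 kg/m³.
In steady level flight, lift balances weight: W = mg = 824 × 9.81 = 8083.4 N.
q = ½ρv² = ½ × 1.007 × 66.8² = 2247 Pa.
Required CL = L/(qS) = 8083.4/(2247·19.1) = 0.1884.
CD = 0.0264 + 0.0558 × 0.1884² = 0.02838.
L/D = CL/CD = 0.1884 / 0.02838 = 6.64

L/D = 6.64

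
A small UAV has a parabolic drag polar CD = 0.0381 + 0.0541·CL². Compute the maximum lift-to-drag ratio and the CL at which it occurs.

For CD = CD0 + K·CL², (L/D)max occurs at CL* = √(CD0/K) and equals 1/(2√(K·CD0)).
(L/D)max = 1/(2√(0.0541 × 0.0381)) = 1/(2 × 0.0454) = 11
CL* = √(0.0381/0.0541) = 0.839

(L/D)max = 11, at CL = 0.839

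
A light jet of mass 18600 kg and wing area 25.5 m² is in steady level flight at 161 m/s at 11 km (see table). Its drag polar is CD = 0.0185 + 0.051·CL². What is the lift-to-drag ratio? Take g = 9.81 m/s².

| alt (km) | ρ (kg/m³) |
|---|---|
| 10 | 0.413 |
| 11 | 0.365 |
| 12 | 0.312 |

L/D = 11.2

At 11 km, from the table: ρ = 0.365 kg/m³.
Level flight ⇒ L = W = m·g = 18600 × 9.81 = 1.8247×10^5 N.
Dynamic pressure q = 0.5 × 0.365 × 161² = 4731 Pa.
Required CL = L/(qS) = 1.8247×10^5/(4731·25.5) = 1.513.
CD = 0.0185 + 0.051 × 1.513² = 0.1352.
L/D = CL/CD = 1.513 / 0.1352 = 11.2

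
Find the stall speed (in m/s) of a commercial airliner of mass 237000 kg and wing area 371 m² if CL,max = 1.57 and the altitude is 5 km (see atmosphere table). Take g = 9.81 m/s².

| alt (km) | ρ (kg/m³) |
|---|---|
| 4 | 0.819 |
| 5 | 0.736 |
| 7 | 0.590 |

At 5 km, from the table: ρ = 0.736 kg/m³.
Weight W = mg = 237000 × 9.81 = 2.325×10^6 N.
V_stall = √(2W/(ρ·S·CL,max)) = √(2 × 2.325×10^6 / (0.736 × 371 × 1.57))
V_stall = √10850 = 104 m/s

V_stall = 104 m/s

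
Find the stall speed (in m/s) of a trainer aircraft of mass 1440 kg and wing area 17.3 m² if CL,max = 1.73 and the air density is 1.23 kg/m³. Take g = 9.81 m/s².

At stall, lift equals weight: L = W = m·g = 1440 × 9.81 = 14130 N.
V_stall = √(2W/(ρ·S·CL,max)) = √(2 × 14130 / (1.23 × 17.3 × 1.73))
V_stall = √767.5 = 27.7 m/s

V_stall = 27.7 m/s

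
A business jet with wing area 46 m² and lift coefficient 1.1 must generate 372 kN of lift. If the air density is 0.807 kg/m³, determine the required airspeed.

L = ½ρv²S·CL ⇒ v = √(2L/(ρ·S·CL))
v = √(2 × 3.72×10^5 / (0.807 × 46 × 1.1)) = √18220 = 135 m/s

v = 135 m/s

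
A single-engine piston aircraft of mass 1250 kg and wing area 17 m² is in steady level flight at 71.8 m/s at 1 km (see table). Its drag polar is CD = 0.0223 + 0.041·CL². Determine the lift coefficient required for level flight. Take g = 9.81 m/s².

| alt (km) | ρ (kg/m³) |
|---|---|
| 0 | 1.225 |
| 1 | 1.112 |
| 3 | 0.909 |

At 1 km, from the table: ρ = 1.112 kg/m³.
Weight W = mg = 1250 × 9.81 = 12262 N; in level flight L = W.
Dynamic pressure q = 0.5 × 1.112 × 71.8² = 2866 Pa.
CL = W/(q·S) = 12262 / (2866 × 17) = 0.2517.

CL = 0.252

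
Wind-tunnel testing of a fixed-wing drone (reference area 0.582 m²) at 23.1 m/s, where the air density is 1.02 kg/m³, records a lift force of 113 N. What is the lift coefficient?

From L = ½ρv²S·CL, rearranging gives CL = 2L/(ρv²S).
CL = 2 × 113 / (1.02 × 23.1² × 0.582) = 0.713

CL = 0.713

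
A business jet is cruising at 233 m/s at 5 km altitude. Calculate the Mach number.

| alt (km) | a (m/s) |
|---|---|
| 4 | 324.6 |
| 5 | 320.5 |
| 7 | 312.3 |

M = 0.727

At 5 km, from the table: a = 320.5 m/s.
M = v/a = 233 / 320.5 = 0.727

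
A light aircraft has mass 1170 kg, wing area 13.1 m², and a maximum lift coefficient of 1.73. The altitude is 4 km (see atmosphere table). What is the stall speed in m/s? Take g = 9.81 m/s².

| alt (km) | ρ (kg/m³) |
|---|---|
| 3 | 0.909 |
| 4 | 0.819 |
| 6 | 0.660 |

At 4 km, from the table: ρ = 0.819 kg/m³.
Weight W = mg = 1170 × 9.81 = 11480 N.
From L = ½ρV²S·CL,max = W: V_stall = √(2W/(ρSCL,max)) = √(2·11480/(0.819·13.1·1.73))
V_stall = √1237 = 35.2 m/s

V_stall = 35.2 m/s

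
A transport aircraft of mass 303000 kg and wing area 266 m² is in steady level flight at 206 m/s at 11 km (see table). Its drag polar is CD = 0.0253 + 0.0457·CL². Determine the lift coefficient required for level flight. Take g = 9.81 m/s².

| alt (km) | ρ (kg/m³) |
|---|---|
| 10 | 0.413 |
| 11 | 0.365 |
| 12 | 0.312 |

CL = 1.44

At 11 km, from the table: ρ = 0.365 kg/m³.
Weight W = mg = 303000 × 9.81 = 2.9724×10^6 N; in level flight L = W.
Dynamic pressure q = 0.5 × 0.365 × 206² = 7745 Pa.
CL = 2W/(ρv²S) = 2×2.9724×10^6/(0.365×206²×266) = 1.443.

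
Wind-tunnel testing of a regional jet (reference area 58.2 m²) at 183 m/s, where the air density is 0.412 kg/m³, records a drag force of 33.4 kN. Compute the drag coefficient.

From D = ½ρv²S·CD, rearranging gives CD = 2D/(ρv²S).
CD = 2 × 33400 / (0.412 × 183² × 58.2) = 0.0832

CD = 0.0832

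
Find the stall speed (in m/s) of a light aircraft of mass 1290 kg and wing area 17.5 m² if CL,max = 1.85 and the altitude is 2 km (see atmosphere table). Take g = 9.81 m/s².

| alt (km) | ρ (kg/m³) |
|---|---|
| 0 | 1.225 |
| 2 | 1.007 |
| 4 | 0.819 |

At 2 km, from the table: ρ = 1.007 kg/m³.
At stall, lift equals weight: L = W = m·g = 1290 × 9.81 = 12650 N.
From L = ½ρV²S·CL,max = W: V_stall = √(2W/(ρSCL,max)) = √(2·12650/(1.007·17.5·1.85))
V_stall = √776.3 = 27.9 m/s

V_stall = 27.9 m/s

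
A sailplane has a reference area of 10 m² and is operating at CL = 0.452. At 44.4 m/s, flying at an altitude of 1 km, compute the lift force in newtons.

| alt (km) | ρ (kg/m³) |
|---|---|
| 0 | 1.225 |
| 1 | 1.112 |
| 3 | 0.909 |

At 1 km, from the table: ρ = 1.112 kg/m³.
L = ½ρv²S·CL = ½ × 1.112 × 44.4² × 10 × 0.452 = 4950 N

L = 4950 N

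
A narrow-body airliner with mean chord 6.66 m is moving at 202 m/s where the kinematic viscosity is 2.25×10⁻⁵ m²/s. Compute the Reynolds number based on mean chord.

Re = v·c/ν = 202 × 6.66 / (2.25×10⁻⁵) = 5.98×10^7

Re = 5.98×10^7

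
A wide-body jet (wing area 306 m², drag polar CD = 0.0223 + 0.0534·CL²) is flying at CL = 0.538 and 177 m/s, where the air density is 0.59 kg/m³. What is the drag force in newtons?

CD = 0.0223 + 0.0534 × 0.538² = 0.03776
D = ½ρv²S·CD = ½ × 0.59 × 177² × 306 × 0.03776 = 1.07×10^5 N

D = 1.07×10^5 N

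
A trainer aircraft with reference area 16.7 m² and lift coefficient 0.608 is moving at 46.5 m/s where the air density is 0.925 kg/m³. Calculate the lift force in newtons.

L = 10200 N

L = ½ρv²S·CL = ½ × 0.925 × 46.5² × 16.7 × 0.608 = 10200 N ≈ 10.2 kN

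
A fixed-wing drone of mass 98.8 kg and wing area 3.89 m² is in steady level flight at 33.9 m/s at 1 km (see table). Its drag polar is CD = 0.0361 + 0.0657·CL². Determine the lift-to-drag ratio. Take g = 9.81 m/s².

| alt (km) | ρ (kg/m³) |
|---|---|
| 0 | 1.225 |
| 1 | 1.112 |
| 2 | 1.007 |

At 1 km, from the table: ρ = 1.112 kg/m³.
Weight W = mg = 98.8 × 9.81 = 969.23 N; in level flight L = W.
q = ½ρv² = ½ × 1.112 × 33.9² = 639 Pa.
CL = W/(q·S) = 969.23 / (639 × 3.89) = 0.3899.
CD = 0.0361 + 0.0657 × 0.3899² = 0.04609.
L/D = CL/CD = 0.3899 / 0.04609 = 8.46

L/D = 8.46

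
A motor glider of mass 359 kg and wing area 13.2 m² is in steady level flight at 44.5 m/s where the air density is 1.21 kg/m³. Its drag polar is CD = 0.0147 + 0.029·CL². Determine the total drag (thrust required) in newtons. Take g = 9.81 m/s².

D = 255 N

Weight W = mg = 359 × 9.81 = 3521.8 N; in level flight L = W.
Dynamic pressure q = 0.5 × 1.21 × 44.5² = 1198 Pa.
Required CL = L/(qS) = 3521.8/(1198·13.2) = 0.2227.
CD = 0.0147 + 0.029 × 0.2227² = 0.01614.
D = q·S·CD = 1198 × 13.2 × 0.01614 = 255.2 N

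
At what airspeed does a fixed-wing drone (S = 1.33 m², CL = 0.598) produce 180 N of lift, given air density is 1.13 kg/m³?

v = 20 m/s

L = ½ρv²S·CL ⇒ v = √(2L/(ρ·S·CL))
v = √(2 × 180 / (1.13 × 1.33 × 0.598)) = √400.6 = 20 m/s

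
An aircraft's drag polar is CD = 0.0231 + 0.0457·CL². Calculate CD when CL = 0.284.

CD = 0.0231 + 0.0457 × 0.284² = 0.0231 + 0.003686 = 0.0268

CD = 0.0268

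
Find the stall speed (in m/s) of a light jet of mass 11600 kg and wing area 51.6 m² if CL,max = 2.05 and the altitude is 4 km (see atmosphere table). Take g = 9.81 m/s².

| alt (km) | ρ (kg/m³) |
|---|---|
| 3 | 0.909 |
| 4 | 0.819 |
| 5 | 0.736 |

At 4 km, from the table: ρ = 0.819 kg/m³.
Weight W = mg = 11600 × 9.81 = 1.138×10^5 N.
From L = ½ρV²S·CL,max = W: V_stall = √(2W/(ρSCL,max)) = √(2·1.138×10^5/(0.819·51.6·2.05))
V_stall = √2627 = 51.3 m/s

V_stall = 51.3 m/s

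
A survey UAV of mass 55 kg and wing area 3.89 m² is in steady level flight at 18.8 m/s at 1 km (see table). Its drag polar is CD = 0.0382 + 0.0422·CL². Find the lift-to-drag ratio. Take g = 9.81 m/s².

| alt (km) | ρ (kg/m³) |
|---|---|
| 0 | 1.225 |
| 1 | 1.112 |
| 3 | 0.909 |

At 1 km, from the table: ρ = 1.112 kg/m³.
Weight W = mg = 55 × 9.81 = 539.55 N; in level flight L = W.
Dynamic pressure q = 0.5 × 1.112 × 18.8² = 196.5 Pa.
CL = 2W/(ρv²S) = 2×539.55/(1.112×18.8²×3.89) = 0.7058.
CD = 0.0382 + 0.0422 × 0.7058² = 0.05922.
L/D = CL/CD = 0.7058 / 0.05922 = 11.9

L/D = 11.9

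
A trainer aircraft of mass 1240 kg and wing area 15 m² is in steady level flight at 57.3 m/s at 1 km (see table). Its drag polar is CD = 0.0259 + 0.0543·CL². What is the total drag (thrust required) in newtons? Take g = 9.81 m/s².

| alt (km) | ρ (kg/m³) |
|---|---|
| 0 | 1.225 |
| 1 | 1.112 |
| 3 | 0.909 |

At 1 km, from the table: ρ = 1.112 kg/m³.
Weight W = mg = 1240 × 9.81 = 12164 N; in level flight L = W.
Dynamic pressure q = 0.5 × 1.112 × 57.3² = 1826 Pa.
Required CL = L/(qS) = 12164/(1826·15) = 0.4442.
CD = 0.0259 + 0.0543 × 0.4442² = 0.03662.
D = q·S·CD = 1826 × 15 × 0.03662 = 1003 N

D = 1000 N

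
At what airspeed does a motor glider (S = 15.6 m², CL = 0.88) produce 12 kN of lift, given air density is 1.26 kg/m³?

v = 37.2 m/s

L = ½ρv²S·CL ⇒ v = √(2L/(ρ·S·CL))
v = √(2 × 12000 / (1.26 × 15.6 × 0.88)) = √1388 = 37.2 m/s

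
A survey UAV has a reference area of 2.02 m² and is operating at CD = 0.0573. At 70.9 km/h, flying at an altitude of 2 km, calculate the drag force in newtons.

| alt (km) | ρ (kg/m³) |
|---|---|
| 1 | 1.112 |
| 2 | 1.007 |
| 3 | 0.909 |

At 2 km, from the table: ρ = 1.007 kg/m³.
Convert speed: v = 70.9 km/h ÷ 3.6 = 19.69 m/s.
D = ½ρv²S·CD = ½ × 1.007 × 19.69² × 2.02 × 0.0573 = 22.6 N

D = 22.6 N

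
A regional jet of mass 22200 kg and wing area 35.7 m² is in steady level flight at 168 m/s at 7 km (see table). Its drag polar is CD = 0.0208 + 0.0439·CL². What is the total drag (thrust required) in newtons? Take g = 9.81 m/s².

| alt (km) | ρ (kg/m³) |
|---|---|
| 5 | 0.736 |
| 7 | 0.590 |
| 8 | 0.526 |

At 7 km, from the table: ρ = 0.590 kg/m³.
In steady level flight, lift balances weight: W = mg = 22200 × 9.81 = 2.1778×10^5 N.
q = ½ρv² = ½ × 0.59 × 168² = 8326 Pa.
CL = W/(q·S) = 2.1778×10^5 / (8326 × 35.7) = 0.7327.
CD = 0.0208 + 0.0439 × 0.7327² = 0.04437.
D = q·S·CD = 8326 × 35.7 × 0.04437 = 13190 N

D = 13200 N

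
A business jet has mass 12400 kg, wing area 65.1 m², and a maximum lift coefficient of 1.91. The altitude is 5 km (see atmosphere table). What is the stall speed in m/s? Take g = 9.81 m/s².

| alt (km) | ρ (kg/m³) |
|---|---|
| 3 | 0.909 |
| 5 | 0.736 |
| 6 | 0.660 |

V_stall = 51.6 m/s

At 5 km, from the table: ρ = 0.736 kg/m³.
At stall, lift equals weight: L = W = m·g = 12400 × 9.81 = 1.216×10^5 N.
V_stall = √(2W/(ρ·S·CL,max)) = √(2 × 1.216×10^5 / (0.736 × 65.1 × 1.91))
V_stall = √2658 = 51.6 m/s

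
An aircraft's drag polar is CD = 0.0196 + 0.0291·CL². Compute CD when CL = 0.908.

CD = 0.0196 + 0.0291 × 0.908² = 0.0196 + 0.02399 = 0.0436

CD = 0.0436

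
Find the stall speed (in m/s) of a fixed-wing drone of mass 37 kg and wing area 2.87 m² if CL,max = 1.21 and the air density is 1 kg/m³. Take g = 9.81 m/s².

At stall, lift equals weight: L = W = m·g = 37 × 9.81 = 363 N.
V_stall = √(2W/(ρ·S·CL,max)) = √(2 × 363 / (1 × 2.87 × 1.21))
V_stall = √209 = 14.5 m/s

V_stall = 14.5 m/s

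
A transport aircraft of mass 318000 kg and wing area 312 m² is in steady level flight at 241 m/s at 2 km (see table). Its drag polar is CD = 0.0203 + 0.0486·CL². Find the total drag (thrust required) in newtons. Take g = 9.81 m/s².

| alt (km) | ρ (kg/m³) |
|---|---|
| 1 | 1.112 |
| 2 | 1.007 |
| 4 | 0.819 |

D = 2.37×10^5 N

At 2 km, from the table: ρ = 1.007 kg/m³.
Level flight ⇒ L = W = m·g = 318000 × 9.81 = 3.1196×10^6 N.
q = ½ρv² = ½ × 1.007 × 241² = 29240 Pa.
Required CL = L/(qS) = 3.1196×10^6/(29240·312) = 0.3419.
CD = 0.0203 + 0.0486 × 0.3419² = 0.02598.
D = q·S·CD = 29240 × 312 × 0.02598 = 2.371×10^5 N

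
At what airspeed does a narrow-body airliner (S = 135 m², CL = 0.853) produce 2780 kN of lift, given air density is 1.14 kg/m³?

v = 206 m/s

L = ½ρv²S·CL ⇒ v = √(2L/(ρ·S·CL))
v = √(2 × 2.78×10^6 / (1.14 × 135 × 0.853)) = √42350 = 206 m/s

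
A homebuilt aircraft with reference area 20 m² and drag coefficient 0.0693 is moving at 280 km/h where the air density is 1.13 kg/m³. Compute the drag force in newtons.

D = 4740 N

Convert speed: v = 280 km/h ÷ 3.6 = 77.78 m/s.
Dynamic pressure q = ½ρv² = ½ × 1.13 × 77.78² = 3418 Pa.
D = q·S·CD = 3418 × 20 × 0.0693 = 4740 N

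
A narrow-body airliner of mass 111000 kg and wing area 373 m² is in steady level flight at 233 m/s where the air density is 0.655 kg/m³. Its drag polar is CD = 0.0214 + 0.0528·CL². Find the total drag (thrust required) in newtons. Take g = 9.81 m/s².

D = 1.51×10^5 N

Weight W = mg = 111000 × 9.81 = 1.0889×10^6 N; in level flight L = W.
Dynamic pressure q = 0.5 × 0.655 × 233² = 17780 Pa.
CL = W/(q·S) = 1.0889×10^6 / (17780 × 373) = 0.1642.
CD = 0.0214 + 0.0528 × 0.1642² = 0.02282.
D = q·S·CD = 17780 × 373 × 0.02282 = 1.514×10^5 N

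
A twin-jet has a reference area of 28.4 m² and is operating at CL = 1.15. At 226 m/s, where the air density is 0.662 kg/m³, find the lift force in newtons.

L = 5.52×10^5 N

Dynamic pressure q = ½ρv² = ½ × 0.662 × 226² = 16910 Pa.
L = q·S·CL = 16910 × 28.4 × 1.15 = 5.52×10^5 N ≈ 552 kN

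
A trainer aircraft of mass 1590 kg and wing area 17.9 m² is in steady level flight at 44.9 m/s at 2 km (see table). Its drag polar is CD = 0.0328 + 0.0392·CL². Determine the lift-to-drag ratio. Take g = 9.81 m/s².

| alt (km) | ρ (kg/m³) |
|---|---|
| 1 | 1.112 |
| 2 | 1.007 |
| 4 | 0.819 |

At 2 km, from the table: ρ = 1.007 kg/m³.
Level flight ⇒ L = W = m·g = 1590 × 9.81 = 15598 N.
q = ½ρv² = ½ × 1.007 × 44.9² = 1015 Pa.
Required CL = L/(qS) = 15598/(1015·17.9) = 0.8585.
CD = 0.0328 + 0.0392 × 0.8585² = 0.06169.
L/D = CL/CD = 0.8585 / 0.06169 = 13.9

L/D = 13.9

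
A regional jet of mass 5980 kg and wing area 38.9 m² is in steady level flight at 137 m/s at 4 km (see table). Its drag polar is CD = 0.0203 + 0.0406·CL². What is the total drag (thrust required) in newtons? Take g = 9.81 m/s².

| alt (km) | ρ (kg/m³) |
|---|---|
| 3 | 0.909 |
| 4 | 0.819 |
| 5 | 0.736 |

D = 6540 N

At 4 km, from the table: ρ = 0.819 kg/m³.
Level flight ⇒ L = W = m·g = 5980 × 9.81 = 58664 N.
Dynamic pressure q = 0.5 × 0.819 × 137² = 7686 Pa.
CL = W/(q·S) = 58664 / (7686 × 38.9) = 0.1962.
CD = 0.0203 + 0.0406 × 0.1962² = 0.02186.
D = q·S·CD = 7686 × 38.9 × 0.02186 = 6537 N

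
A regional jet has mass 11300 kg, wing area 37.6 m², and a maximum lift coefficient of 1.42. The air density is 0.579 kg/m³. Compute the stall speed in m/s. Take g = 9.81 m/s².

Weight W = mg = 11300 × 9.81 = 1.109×10^5 N.
V_stall = √(2W/(ρ·S·CL,max)) = √(2 × 1.109×10^5 / (0.579 × 37.6 × 1.42))
V_stall = √7172 = 84.7 m/s

V_stall = 84.7 m/s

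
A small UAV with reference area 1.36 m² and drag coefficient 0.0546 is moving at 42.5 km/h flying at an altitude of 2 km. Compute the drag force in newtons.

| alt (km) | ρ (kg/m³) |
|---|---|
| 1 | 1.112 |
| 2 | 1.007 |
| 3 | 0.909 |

D = 5.21 N

At 2 km, from the table: ρ = 1.007 kg/m³.
Convert speed: v = 42.5 km/h ÷ 3.6 = 11.81 m/s.
Dynamic pressure q = ½ρv² = ½ × 1.007 × 11.81² = 70.17 Pa.
D = q·S·CD = 70.17 × 1.36 × 0.0546 = 5.21 N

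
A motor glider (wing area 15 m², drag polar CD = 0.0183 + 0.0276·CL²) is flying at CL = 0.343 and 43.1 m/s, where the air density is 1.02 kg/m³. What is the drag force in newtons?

D = 306 N

CD = 0.0183 + 0.0276 × 0.343² = 0.02155
D = ½ρv²S·CD = ½ × 1.02 × 43.1² × 15 × 0.02155 = 306 N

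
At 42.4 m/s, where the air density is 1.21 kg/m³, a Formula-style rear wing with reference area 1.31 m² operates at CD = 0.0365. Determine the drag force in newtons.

Dynamic pressure q = ½ρv² = ½ × 1.21 × 42.4² = 1088 Pa.
D = q·S·CD = 1088 × 1.31 × 0.0365 = 52 N

D = 52 N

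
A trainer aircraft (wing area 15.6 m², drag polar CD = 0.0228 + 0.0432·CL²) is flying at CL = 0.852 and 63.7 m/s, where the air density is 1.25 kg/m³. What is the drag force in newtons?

D = 2140 N

CD = 0.0228 + 0.0432 × 0.852² = 0.05416
D = ½ρv²S·CD = ½ × 1.25 × 63.7² × 15.6 × 0.05416 = 2140 N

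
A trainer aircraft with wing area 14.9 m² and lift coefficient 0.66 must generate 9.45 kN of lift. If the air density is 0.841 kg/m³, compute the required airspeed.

v = 47.8 m/s

L = ½ρv²S·CL ⇒ v = √(2L/(ρ·S·CL))
v = √(2 × 9450 / (0.841 × 14.9 × 0.66)) = √2285 = 47.8 m/s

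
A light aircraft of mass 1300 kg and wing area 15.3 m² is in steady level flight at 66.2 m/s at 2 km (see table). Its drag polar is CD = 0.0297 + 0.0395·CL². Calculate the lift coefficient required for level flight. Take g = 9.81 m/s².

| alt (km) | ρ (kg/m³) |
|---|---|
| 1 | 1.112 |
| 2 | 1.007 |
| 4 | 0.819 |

CL = 0.378

At 2 km, from the table: ρ = 1.007 kg/m³.
In steady level flight, lift balances weight: W = mg = 1300 × 9.81 = 12753 N.
Dynamic pressure q = 0.5 × 1.007 × 66.2² = 2207 Pa.
Required CL = L/(qS) = 12753/(2207·15.3) = 0.3778.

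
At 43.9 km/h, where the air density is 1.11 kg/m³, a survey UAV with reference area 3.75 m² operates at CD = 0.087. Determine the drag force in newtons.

D = 26.9 N

Convert speed: v = 43.9 km/h ÷ 3.6 = 12.19 m/s.
Dynamic pressure q = ½ρv² = ½ × 1.11 × 12.19² = 82.53 Pa.
D = q·S·CD = 82.53 × 3.75 × 0.087 = 26.9 N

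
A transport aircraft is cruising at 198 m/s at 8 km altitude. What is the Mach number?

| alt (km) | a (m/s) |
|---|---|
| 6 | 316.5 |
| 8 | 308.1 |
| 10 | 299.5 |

M = 0.643

At 8 km, from the table: a = 308.1 m/s.
M = v/a = 198 / 308.1 = 0.643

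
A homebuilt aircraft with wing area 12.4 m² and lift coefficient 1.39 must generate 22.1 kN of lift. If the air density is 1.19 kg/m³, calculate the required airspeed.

L = ½ρv²S·CL ⇒ v = √(2L/(ρ·S·CL))
v = √(2 × 22100 / (1.19 × 12.4 × 1.39)) = √2155 = 46.4 m/s

v = 46.4 m/s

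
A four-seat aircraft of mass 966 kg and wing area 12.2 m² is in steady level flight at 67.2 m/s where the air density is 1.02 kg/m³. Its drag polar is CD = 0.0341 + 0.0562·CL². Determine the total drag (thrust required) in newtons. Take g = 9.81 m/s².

D = 1140 N

In steady level flight, lift balances weight: W = mg = 966 × 9.81 = 9476.5 N.
q = ½ρv² = ½ × 1.02 × 67.2² = 2303 Pa.
CL = W/(q·S) = 9476.5 / (2303 × 12.2) = 0.3373.
CD = 0.0341 + 0.0562 × 0.3373² = 0.04049.
D = q·S·CD = 2303 × 12.2 × 0.04049 = 1138 N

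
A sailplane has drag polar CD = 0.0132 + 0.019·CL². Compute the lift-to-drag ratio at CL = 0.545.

CD = 0.0132 + 0.019 × 0.545² = 0.01884
L/D = CL/CD = 0.545 / 0.01884 = 28.9

L/D = 28.9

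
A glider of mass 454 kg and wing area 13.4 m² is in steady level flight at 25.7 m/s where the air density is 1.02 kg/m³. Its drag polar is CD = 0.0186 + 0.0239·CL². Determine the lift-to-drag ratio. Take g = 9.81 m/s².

Weight W = mg = 454 × 9.81 = 4453.7 N; in level flight L = W.
q = ½ρv² = ½ × 1.02 × 25.7² = 336.8 Pa.
Required CL = L/(qS) = 4453.7/(336.8·13.4) = 0.9867.
CD = 0.0186 + 0.0239 × 0.9867² = 0.04187.
L/D = CL/CD = 0.9867 / 0.04187 = 23.6

L/D = 23.6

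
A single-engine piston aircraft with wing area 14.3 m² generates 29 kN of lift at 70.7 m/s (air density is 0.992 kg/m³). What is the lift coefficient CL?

From L = ½ρv²S·CL, rearranging gives CL = 2L/(ρv²S).
CL = 2 × 29000 / (0.992 × 70.7² × 14.3) = 0.818

CL = 0.818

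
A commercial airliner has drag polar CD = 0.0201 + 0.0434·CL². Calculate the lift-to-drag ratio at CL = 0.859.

L/D = 16.5

CD = 0.0201 + 0.0434 × 0.859² = 0.05212
L/D = CL/CD = 0.859 / 0.05212 = 16.5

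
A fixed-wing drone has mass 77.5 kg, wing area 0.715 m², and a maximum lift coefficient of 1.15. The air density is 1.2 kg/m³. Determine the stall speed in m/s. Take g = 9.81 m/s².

V_stall = 39.3 m/s

Stall occurs when L = W at CL,max. W = mg = 77.5 × 9.81 = 760.3 N.
From L = ½ρV²S·CL,max = W: V_stall = √(2W/(ρSCL,max)) = √(2·760.3/(1.2·0.715·1.15))
V_stall = √1541 = 39.3 m/s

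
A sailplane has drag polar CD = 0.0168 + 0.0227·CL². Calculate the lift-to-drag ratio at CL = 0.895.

CD = 0.0168 + 0.0227 × 0.895² = 0.03498
L/D = CL/CD = 0.895 / 0.03498 = 25.6

L/D = 25.6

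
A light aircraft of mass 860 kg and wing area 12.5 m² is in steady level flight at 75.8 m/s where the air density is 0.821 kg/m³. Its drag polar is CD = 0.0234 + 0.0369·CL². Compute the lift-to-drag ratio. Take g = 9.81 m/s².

Level flight ⇒ L = W = m·g = 860 × 9.81 = 8436.6 N.
Dynamic pressure q = 0.5 × 0.821 × 75.8² = 2359 Pa.
CL = 2W/(ρv²S) = 2×8436.6/(0.821×75.8²×12.5) = 0.2862.
CD = 0.0234 + 0.0369 × 0.2862² = 0.02642.
L/D = CL/CD = 0.2862 / 0.02642 = 10.8

L/D = 10.8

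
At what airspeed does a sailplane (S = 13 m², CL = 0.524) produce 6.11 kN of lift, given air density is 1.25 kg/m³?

L = ½ρv²S·CL ⇒ v = √(2L/(ρ·S·CL))
v = √(2 × 6110 / (1.25 × 13 × 0.524)) = √1435 = 37.9 m/s

v = 37.9 m/s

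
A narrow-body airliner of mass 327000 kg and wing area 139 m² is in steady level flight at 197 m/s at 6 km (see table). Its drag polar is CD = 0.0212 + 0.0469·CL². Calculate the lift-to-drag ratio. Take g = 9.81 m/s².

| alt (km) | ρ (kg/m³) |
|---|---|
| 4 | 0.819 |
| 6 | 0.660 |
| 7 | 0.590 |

L/D = 10.4

At 6 km, from the table: ρ = 0.660 kg/m³.
Weight W = mg = 327000 × 9.81 = 3.2079×10^6 N; in level flight L = W.
q = ½ρv² = ½ × 0.66 × 197² = 12810 Pa.
CL = 2W/(ρv²S) = 2×3.2079×10^6/(0.66×197²×139) = 1.802.
CD = 0.0212 + 0.0469 × 1.802² = 0.1735.
L/D = CL/CD = 1.802 / 0.1735 = 10.4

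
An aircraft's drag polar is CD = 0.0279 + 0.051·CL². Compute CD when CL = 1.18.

CD = 0.0279 + 0.051 × 1.18² = 0.0279 + 0.07101 = 0.0989

CD = 0.0989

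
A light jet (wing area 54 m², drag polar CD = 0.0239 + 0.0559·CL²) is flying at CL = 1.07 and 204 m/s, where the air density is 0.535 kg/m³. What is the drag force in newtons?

D = 52800 N

CD = 0.0239 + 0.0559 × 1.07² = 0.0879
D = ½ρv²S·CD = ½ × 0.535 × 204² × 54 × 0.0879 = 52800 N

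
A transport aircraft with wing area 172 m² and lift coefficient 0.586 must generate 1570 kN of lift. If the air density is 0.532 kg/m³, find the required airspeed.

L = ½ρv²S·CL ⇒ v = √(2L/(ρ·S·CL))
v = √(2 × 1.57×10^6 / (0.532 × 172 × 0.586)) = √58560 = 242 m/s

v = 242 m/s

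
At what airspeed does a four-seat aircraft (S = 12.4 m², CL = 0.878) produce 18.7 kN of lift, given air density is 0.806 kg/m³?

L = ½ρv²S·CL ⇒ v = √(2L/(ρ·S·CL))
v = √(2 × 18700 / (0.806 × 12.4 × 0.878)) = √4262 = 65.3 m/s

v = 65.3 m/s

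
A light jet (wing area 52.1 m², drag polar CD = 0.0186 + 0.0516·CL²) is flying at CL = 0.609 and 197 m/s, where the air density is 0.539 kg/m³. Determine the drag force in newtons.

D = 20600 N

CD = 0.0186 + 0.0516 × 0.609² = 0.03774
D = ½ρv²S·CD = ½ × 0.539 × 197² × 52.1 × 0.03774 = 20600 N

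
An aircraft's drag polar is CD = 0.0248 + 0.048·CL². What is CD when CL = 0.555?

CD = 0.0396

CD = 0.0248 + 0.048 × 0.555² = 0.0248 + 0.01479 = 0.0396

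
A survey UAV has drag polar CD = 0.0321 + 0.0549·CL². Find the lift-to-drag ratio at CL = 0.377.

CD = 0.0321 + 0.0549 × 0.377² = 0.0399
L/D = CL/CD = 0.377 / 0.0399 = 9.45

L/D = 9.45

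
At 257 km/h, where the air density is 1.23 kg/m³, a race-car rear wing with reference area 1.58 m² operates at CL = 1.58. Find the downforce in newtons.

Convert speed: v = 257 km/h ÷ 3.6 = 71.39 m/s.
L = ½ρv²S·CL = ½ × 1.23 × 71.39² × 1.58 × 1.58 = 7820 N ≈ 7.82 kN

L = 7820 N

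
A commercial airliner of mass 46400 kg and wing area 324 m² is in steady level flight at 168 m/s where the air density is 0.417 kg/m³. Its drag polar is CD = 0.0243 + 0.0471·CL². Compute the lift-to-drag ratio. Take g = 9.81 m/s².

L/D = 8.85

Level flight ⇒ L = W = m·g = 46400 × 9.81 = 4.5518×10^5 N.
q = ½ρv² = ½ × 0.417 × 168² = 5885 Pa.
CL = 2W/(ρv²S) = 2×4.5518×10^5/(0.417×168²×324) = 0.2387.
CD = 0.0243 + 0.0471 × 0.2387² = 0.02698.
L/D = CL/CD = 0.2387 / 0.02698 = 8.85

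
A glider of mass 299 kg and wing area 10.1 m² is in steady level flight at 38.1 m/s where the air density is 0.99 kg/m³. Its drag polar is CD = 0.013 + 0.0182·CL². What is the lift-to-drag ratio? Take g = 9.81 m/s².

L/D = 25.3

In steady level flight, lift balances weight: W = mg = 299 × 9.81 = 2933.2 N.
Dynamic pressure q = 0.5 × 0.99 × 38.1² = 718.5 Pa.
CL = 2W/(ρv²S) = 2×2933.2/(0.99×38.1²×10.1) = 0.4042.
CD = 0.013 + 0.0182 × 0.4042² = 0.01597.
L/D = CL/CD = 0.4042 / 0.01597 = 25.3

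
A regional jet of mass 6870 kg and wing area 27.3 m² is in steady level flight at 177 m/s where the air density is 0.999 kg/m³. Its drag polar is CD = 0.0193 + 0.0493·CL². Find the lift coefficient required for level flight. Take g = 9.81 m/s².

Weight W = mg = 6870 × 9.81 = 67395 N; in level flight L = W.
Dynamic pressure q = 0.5 × 0.999 × 177² = 15650 Pa.
Required CL = L/(qS) = 67395/(15650·27.3) = 0.1578.

CL = 0.158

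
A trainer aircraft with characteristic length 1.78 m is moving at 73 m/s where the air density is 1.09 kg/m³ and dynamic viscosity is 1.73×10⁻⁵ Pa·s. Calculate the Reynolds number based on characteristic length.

Re = ρ·v·c/μ = 1.09 × 73 × 1.78 / (1.73×10⁻⁵) = 8.19×10^6

Re = 8.19×10^6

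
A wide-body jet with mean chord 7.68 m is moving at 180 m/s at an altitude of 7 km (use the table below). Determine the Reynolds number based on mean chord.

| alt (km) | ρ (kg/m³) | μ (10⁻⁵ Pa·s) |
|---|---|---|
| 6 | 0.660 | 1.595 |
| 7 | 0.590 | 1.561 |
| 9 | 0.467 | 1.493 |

Re = 5.22×10^7

At 7 km, from the table: ρ = 0.590 kg/m³, μ = 1.561×10⁻⁵ Pa·s.
Re = ρ·v·c/μ = 0.59 × 180 × 7.68 / (1.561×10⁻⁵) = 5.22×10^7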